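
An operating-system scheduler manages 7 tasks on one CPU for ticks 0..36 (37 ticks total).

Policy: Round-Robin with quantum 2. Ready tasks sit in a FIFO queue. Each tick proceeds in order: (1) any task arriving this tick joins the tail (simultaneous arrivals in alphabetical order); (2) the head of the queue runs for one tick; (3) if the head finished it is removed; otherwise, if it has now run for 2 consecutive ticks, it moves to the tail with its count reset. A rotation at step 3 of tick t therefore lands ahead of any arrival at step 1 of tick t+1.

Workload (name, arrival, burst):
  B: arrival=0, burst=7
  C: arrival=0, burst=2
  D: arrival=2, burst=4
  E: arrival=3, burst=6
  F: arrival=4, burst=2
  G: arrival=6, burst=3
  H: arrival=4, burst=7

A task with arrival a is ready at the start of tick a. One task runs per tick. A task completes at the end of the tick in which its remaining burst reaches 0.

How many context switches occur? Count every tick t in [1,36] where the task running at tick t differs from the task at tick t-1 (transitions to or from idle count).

context switches = 16

t=0: queue=[B,C] q_used=0 → run B
t=1: queue=[B,C] q_used=1 → run B
t=2: queue=[C,B,D] q_used=0 → run C
t=3: queue=[C,B,D,E] q_used=1 → run C
t=4: queue=[B,D,E,F,H] q_used=0 → run B
t=5: queue=[B,D,E,F,H] q_used=1 → run B
t=6: queue=[D,E,F,H,B,G] q_used=0 → run D
t=7: queue=[D,E,F,H,B,G] q_used=1 → run D
t=8: queue=[E,F,H,B,G,D] q_used=0 → run E
t=9: queue=[E,F,H,B,G,D] q_used=1 → run E
t=10: queue=[F,H,B,G,D,E] q_used=0 → run F
t=11: queue=[F,H,B,G,D,E] q_used=1 → run F
t=12: queue=[H,B,G,D,E] q_used=0 → run H
t=13: queue=[H,B,G,D,E] q_used=1 → run H
t=14: queue=[B,G,D,E,H] q_used=0 → run B
t=15: queue=[B,G,D,E,H] q_used=1 → run B
t=16: queue=[G,D,E,H,B] q_used=0 → run G
t=17: queue=[G,D,E,H,B] q_used=1 → run G
t=18: queue=[D,E,H,B,G] q_used=0 → run D
t=19: queue=[D,E,H,B,G] q_used=1 → run D
t=20: queue=[E,H,B,G] q_used=0 → run E
t=21: queue=[E,H,B,G] q_used=1 → run E
t=22: queue=[H,B,G,E] q_used=0 → run H
t=23: queue=[H,B,G,E] q_used=1 → run H
t=24: queue=[B,G,E,H] q_used=0 → run B
t=25: queue=[G,E,H] q_used=0 → run G
t=26: queue=[E,H] q_used=0 → run E
t=27: queue=[E,H] q_used=1 → run E
t=28: queue=[H] q_used=0 → run H
t=29: queue=[H] q_used=1 → run H
t=30: queue=[H] q_used=0 → run H
t=31: (idle)
t=32: (idle)
t=33: (idle)
t=34: (idle)
t=35: (idle)
t=36: (idle)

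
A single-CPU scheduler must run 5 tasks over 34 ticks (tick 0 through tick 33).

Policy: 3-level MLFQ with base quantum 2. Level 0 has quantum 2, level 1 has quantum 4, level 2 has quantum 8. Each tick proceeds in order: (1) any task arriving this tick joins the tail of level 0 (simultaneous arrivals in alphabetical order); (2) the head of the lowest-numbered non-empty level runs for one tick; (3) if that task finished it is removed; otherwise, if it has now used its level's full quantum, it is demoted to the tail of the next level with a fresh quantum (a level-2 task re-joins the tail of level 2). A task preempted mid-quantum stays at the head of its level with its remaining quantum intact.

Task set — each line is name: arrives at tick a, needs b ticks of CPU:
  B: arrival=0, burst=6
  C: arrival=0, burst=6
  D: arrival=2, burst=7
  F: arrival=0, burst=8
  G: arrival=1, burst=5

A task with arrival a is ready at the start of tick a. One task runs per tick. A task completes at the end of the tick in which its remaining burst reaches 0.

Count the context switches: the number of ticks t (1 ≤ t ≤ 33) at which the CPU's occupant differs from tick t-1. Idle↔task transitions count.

t=0: L0/L1/L2 = BCF/-/- → run B
t=1: L0/L1/L2 = BCFG/-/- → run B
t=2: L0/L1/L2 = CFGD/B/- → run C
t=3: L0/L1/L2 = CFGD/B/- → run C
t=4: L0/L1/L2 = FGD/BC/- → run F
t=5: L0/L1/L2 = FGD/BC/- → run F
t=6: L0/L1/L2 = GD/BCF/- → run G
t=7: L0/L1/L2 = GD/BCF/- → run G
t=8: L0/L1/L2 = D/BCFG/- → run D
t=9: L0/L1/L2 = D/BCFG/- → run D
t=10: L0/L1/L2 = -/BCFGD/- → run B
t=11: L0/L1/L2 = -/BCFGD/- → run B
t=12: L0/L1/L2 = -/BCFGD/- → run B
t=13: L0/L1/L2 = -/BCFGD/- → run B
t=14: L0/L1/L2 = -/CFGD/- → run C
t=15: L0/L1/L2 = -/CFGD/- → run C
t=16: L0/L1/L2 = -/CFGD/- → run C
t=17: L0/L1/L2 = -/CFGD/- → run C
t=18: L0/L1/L2 = -/FGD/- → run F
t=19: L0/L1/L2 = -/FGD/- → run F
t=20: L0/L1/L2 = -/FGD/- → run F
t=21: L0/L1/L2 = -/FGD/- → run F
t=22: L0/L1/L2 = -/GD/F → run G
t=23: L0/L1/L2 = -/GD/F → run G
t=24: L0/L1/L2 = -/GD/F → run G
t=25: L0/L1/L2 = -/D/F → run D
t=26: L0/L1/L2 = -/D/F → run D
t=27: L0/L1/L2 = -/D/F → run D
t=28: L0/L1/L2 = -/D/F → run D
t=29: L0/L1/L2 = -/-/FD → run F
t=30: L0/L1/L2 = -/-/FD → run F
t=31: L0/L1/L2 = -/-/D → run D
t=32: (idle)
t=33: (idle)

context switches = 12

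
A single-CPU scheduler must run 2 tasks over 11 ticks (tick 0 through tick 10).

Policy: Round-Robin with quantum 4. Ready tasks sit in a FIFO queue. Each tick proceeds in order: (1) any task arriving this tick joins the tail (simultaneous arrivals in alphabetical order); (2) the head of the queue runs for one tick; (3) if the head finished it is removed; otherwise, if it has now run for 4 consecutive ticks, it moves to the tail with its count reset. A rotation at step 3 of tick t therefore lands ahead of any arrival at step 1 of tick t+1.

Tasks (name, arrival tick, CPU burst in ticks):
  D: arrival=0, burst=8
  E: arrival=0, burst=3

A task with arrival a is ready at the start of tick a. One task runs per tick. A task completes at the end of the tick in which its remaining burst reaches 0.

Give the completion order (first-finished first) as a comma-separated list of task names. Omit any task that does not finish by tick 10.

t=0: queue=[D,E] q_used=0 → run D
t=1: queue=[D,E] q_used=1 → run D
t=2: queue=[D,E] q_used=2 → run D
t=3: queue=[D,E] q_used=3 → run D
t=4: queue=[E,D] q_used=0 → run E
t=5: queue=[E,D] q_used=1 → run E
t=6: queue=[E,D] q_used=2 → run E
t=7: queue=[D] q_used=0 → run D
t=8: queue=[D] q_used=1 → run D
t=9: queue=[D] q_used=2 → run D
t=10: queue=[D] q_used=3 → run D

completion order = E, D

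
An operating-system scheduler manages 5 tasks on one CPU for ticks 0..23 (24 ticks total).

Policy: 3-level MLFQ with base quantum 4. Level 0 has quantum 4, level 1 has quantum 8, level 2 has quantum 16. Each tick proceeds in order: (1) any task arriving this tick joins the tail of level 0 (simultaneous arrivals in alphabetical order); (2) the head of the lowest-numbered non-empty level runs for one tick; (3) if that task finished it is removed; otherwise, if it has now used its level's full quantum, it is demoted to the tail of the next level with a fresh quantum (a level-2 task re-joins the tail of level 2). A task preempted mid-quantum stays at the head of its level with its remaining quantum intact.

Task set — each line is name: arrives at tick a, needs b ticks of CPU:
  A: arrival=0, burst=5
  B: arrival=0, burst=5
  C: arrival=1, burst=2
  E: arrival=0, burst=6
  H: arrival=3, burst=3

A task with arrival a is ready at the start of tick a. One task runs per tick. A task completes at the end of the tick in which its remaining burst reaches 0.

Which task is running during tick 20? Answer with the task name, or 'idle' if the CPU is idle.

t=0: L0/L1/L2 = ABE/-/- → run A
t=1: L0/L1/L2 = ABEC/-/- → run A
t=2: L0/L1/L2 = ABEC/-/- → run A
t=3: L0/L1/L2 = ABECH/-/- → run A
t=4: L0/L1/L2 = BECH/A/- → run B
t=5: L0/L1/L2 = BECH/A/- → run B
t=6: L0/L1/L2 = BECH/A/- → run B
t=7: L0/L1/L2 = BECH/A/- → run B
t=8: L0/L1/L2 = ECH/AB/- → run E
t=9: L0/L1/L2 = ECH/AB/- → run E
t=10: L0/L1/L2 = ECH/AB/- → run E
t=11: L0/L1/L2 = ECH/AB/- → run E
t=12: L0/L1/L2 = CH/ABE/- → run C
t=13: L0/L1/L2 = CH/ABE/- → run C
t=14: L0/L1/L2 = H/ABE/- → run H
t=15: L0/L1/L2 = H/ABE/- → run H
t=16: L0/L1/L2 = H/ABE/- → run H
t=17: L0/L1/L2 = -/ABE/- → run A
t=18: L0/L1/L2 = -/BE/- → run B
t=19: L0/L1/L2 = -/E/- → run E
t=20: L0/L1/L2 = -/E/- → run E
t=21: (idle)
t=22: (idle)
t=23: (idle)

running at tick 20 = E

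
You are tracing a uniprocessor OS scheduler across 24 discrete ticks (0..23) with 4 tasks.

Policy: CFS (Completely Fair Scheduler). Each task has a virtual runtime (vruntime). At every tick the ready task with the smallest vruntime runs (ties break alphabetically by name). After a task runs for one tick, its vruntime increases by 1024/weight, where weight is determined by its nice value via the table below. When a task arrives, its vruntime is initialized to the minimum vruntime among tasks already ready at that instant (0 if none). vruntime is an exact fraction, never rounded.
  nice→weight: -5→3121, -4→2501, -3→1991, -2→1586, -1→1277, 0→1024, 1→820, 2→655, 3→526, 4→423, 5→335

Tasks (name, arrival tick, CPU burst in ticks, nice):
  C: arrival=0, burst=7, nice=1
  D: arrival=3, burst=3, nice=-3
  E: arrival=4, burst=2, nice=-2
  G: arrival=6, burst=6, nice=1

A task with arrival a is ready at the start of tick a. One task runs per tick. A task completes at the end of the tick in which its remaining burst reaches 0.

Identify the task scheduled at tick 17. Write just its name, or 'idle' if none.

running at tick 17 = G

t=0: vr[C=0] → run C
t=1: vr[C=256/205] → run C
t=2: vr[C=512/205] → run C
t=3: vr[C=768/205 D=768/205] → run C
t=4: vr[C=1024/205 D=768/205 E=768/205] → run D
t=5: vr[C=1024/205 D=1739008/408155 E=768/205] → run E
t=6: vr[C=1024/205 D=1739008/408155 E=713984/162565 G=1739008/408155] → run D
t=7: vr[C=1024/205 D=1948928/408155 E=713984/162565 G=1739008/408155] → run G
t=8: vr[C=1024/205 D=1948928/408155 E=713984/162565 G=2248704/408155] → run E
t=9: vr[C=1024/205 D=1948928/408155 G=2248704/408155] → run D
t=10: vr[C=1024/205 G=2248704/408155] → run C
t=11: vr[C=256/41 G=2248704/408155] → run G
t=12: vr[C=256/41 G=551680/81631] → run C
t=13: vr[C=1536/205 G=551680/81631] → run G
t=14: vr[C=1536/205 G=3268096/408155] → run C
t=15: vr[G=3268096/408155] → run G
t=16: vr[G=3777792/408155] → run G
t=17: vr[G=4287488/408155] → run G
t=18: (idle)
t=19: (idle)
t=20: (idle)
t=21: (idle)
t=22: (idle)
t=23: (idle)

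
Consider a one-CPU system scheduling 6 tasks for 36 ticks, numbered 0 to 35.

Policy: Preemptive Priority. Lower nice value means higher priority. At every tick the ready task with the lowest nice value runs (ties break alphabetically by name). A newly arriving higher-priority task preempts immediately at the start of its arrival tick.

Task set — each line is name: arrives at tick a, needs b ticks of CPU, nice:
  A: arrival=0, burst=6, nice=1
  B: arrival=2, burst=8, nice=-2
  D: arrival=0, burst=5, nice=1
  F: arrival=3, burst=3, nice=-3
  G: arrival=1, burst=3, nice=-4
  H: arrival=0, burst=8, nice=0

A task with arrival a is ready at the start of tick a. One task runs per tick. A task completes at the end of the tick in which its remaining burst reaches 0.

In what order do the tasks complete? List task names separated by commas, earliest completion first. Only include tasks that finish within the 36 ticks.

t=0: ready={A,D,H} → run H
t=1: ready={A,D,G,H} → run G
t=2: ready={A,B,D,G,H} → run G
t=3: ready={A,B,D,F,G,H} → run G
t=4: ready={A,B,D,F,H} → run F
t=5: ready={A,B,D,F,H} → run F
t=6: ready={A,B,D,F,H} → run F
t=7: ready={A,B,D,H} → run B
t=8: ready={A,B,D,H} → run B
t=9: ready={A,B,D,H} → run B
t=10: ready={A,B,D,H} → run B
t=11: ready={A,B,D,H} → run B
t=12: ready={A,B,D,H} → run B
t=13: ready={A,B,D,H} → run B
t=14: ready={A,B,D,H} → run B
t=15: ready={A,D,H} → run H
t=16: ready={A,D,H} → run H
t=17: ready={A,D,H} → run H
t=18: ready={A,D,H} → run H
t=19: ready={A,D,H} → run H
t=20: ready={A,D,H} → run H
t=21: ready={A,D,H} → run H
t=22: ready={A,D} → run A
t=23: ready={A,D} → run A
t=24: ready={A,D} → run A
t=25: ready={A,D} → run A
t=26: ready={A,D} → run A
t=27: ready={A,D} → run A
t=28: ready={D} → run D
t=29: ready={D} → run D
t=30: ready={D} → run D
t=31: ready={D} → run D
t=32: ready={D} → run D
t=33: (idle)
t=34: (idle)
t=35: (idle)

completion order = G, F, B, H, A, D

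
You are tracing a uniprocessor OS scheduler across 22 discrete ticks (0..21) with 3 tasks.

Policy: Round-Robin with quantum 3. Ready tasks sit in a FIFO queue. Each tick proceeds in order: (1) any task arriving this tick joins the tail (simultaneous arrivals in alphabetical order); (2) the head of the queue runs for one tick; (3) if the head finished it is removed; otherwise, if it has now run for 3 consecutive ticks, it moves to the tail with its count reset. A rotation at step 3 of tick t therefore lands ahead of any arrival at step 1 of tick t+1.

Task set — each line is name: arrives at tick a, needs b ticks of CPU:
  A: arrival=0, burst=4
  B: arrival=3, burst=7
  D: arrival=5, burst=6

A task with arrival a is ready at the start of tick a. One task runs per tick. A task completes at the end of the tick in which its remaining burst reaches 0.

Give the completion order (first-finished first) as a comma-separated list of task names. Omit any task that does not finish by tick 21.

completion order = A, D, B

t=0: queue=[A] q_used=0 → run A
t=1: queue=[A] q_used=1 → run A
t=2: queue=[A] q_used=2 → run A
t=3: queue=[A,B] q_used=0 → run A
t=4: queue=[B] q_used=0 → run B
t=5: queue=[B,D] q_used=1 → run B
t=6: queue=[B,D] q_used=2 → run B
t=7: queue=[D,B] q_used=0 → run D
t=8: queue=[D,B] q_used=1 → run D
t=9: queue=[D,B] q_used=2 → run D
t=10: queue=[B,D] q_used=0 → run B
t=11: queue=[B,D] q_used=1 → run B
t=12: queue=[B,D] q_used=2 → run B
t=13: queue=[D,B] q_used=0 → run D
t=14: queue=[D,B] q_used=1 → run D
t=15: queue=[D,B] q_used=2 → run D
t=16: queue=[B] q_used=0 → run B
t=17: (idle)
t=18: (idle)
t=19: (idle)
t=20: (idle)
t=21: (idle)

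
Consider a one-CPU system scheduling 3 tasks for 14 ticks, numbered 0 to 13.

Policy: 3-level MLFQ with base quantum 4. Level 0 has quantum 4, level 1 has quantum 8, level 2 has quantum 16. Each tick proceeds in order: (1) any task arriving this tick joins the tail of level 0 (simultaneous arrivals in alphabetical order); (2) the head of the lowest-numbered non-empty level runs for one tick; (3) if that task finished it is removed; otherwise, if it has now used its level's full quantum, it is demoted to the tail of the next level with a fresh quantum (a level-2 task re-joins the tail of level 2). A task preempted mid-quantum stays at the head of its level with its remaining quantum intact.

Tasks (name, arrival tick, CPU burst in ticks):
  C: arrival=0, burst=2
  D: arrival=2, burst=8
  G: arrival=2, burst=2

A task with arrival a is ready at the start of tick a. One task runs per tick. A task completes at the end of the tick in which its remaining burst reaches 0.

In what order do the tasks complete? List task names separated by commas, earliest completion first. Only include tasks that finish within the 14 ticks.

completion order = C, G, D

t=0: L0/L1/L2 = C/-/- → run C
t=1: L0/L1/L2 = C/-/- → run C
t=2: L0/L1/L2 = DG/-/- → run D
t=3: L0/L1/L2 = DG/-/- → run D
t=4: L0/L1/L2 = DG/-/- → run D
t=5: L0/L1/L2 = DG/-/- → run D
t=6: L0/L1/L2 = G/D/- → run G
t=7: L0/L1/L2 = G/D/- → run G
t=8: L0/L1/L2 = -/D/- → run D
t=9: L0/L1/L2 = -/D/- → run D
t=10: L0/L1/L2 = -/D/- → run D
t=11: L0/L1/L2 = -/D/- → run D
t=12: (idle)
t=13: (idle)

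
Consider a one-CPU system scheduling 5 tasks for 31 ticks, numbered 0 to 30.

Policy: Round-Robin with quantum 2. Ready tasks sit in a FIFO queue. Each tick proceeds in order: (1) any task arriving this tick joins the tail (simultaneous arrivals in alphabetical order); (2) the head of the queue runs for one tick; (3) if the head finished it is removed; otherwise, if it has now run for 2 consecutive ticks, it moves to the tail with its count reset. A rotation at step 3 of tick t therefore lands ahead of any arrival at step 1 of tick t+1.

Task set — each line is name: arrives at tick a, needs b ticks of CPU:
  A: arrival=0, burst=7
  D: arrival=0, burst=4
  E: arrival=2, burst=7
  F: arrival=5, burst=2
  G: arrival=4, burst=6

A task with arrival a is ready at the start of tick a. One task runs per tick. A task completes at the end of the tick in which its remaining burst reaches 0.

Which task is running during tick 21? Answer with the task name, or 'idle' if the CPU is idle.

t=0: queue=[A,D] q_used=0 → run A
t=1: queue=[A,D] q_used=1 → run A
t=2: queue=[D,A,E] q_used=0 → run D
t=3: queue=[D,A,E] q_used=1 → run D
t=4: queue=[A,E,D,G] q_used=0 → run A
t=5: queue=[A,E,D,G,F] q_used=1 → run A
t=6: queue=[E,D,G,F,A] q_used=0 → run E
t=7: queue=[E,D,G,F,A] q_used=1 → run E
t=8: queue=[D,G,F,A,E] q_used=0 → run D
t=9: queue=[D,G,F,A,E] q_used=1 → run D
t=10: queue=[G,F,A,E] q_used=0 → run G
t=11: queue=[G,F,A,E] q_used=1 → run G
t=12: queue=[F,A,E,G] q_used=0 → run F
t=13: queue=[F,A,E,G] q_used=1 → run F
t=14: queue=[A,E,G] q_used=0 → run A
t=15: queue=[A,E,G] q_used=1 → run A
t=16: queue=[E,G,A] q_used=0 → run E
t=17: queue=[E,G,A] q_used=1 → run E
t=18: queue=[G,A,E] q_used=0 → run G
t=19: queue=[G,A,E] q_used=1 → run G
t=20: queue=[A,E,G] q_used=0 → run A
t=21: queue=[E,G] q_used=0 → run E
t=22: queue=[E,G] q_used=1 → run E
t=23: queue=[G,E] q_used=0 → run G
t=24: queue=[G,E] q_used=1 → run G
t=25: queue=[E] q_used=0 → run E
t=26: (idle)
t=27: (idle)
t=28: (idle)
t=29: (idle)
t=30: (idle)

running at tick 21 = E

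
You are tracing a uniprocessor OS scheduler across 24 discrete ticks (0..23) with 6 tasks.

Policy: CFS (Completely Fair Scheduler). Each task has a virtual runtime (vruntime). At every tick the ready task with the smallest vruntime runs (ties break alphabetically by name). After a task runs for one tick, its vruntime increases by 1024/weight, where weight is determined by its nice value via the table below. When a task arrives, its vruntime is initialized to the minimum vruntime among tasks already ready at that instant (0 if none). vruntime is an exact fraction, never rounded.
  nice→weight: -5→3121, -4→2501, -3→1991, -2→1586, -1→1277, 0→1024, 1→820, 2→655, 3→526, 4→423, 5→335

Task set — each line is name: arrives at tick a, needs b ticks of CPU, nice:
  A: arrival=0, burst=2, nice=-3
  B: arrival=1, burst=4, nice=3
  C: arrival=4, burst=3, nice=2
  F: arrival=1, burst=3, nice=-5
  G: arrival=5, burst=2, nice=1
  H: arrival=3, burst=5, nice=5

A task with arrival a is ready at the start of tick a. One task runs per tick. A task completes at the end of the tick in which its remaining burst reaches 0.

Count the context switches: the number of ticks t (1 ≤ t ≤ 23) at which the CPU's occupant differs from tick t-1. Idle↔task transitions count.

context switches = 14

t=0: vr[A=0] → run A
t=1: vr[A=1024/1991 B=1024/1991 F=1024/1991] → run A
t=2: vr[B=1024/1991 F=1024/1991] → run B
t=3: vr[B=1288704/523633 F=1024/1991 H=1024/1991] → run F
t=4: vr[B=1288704/523633 C=1024/1991 F=5234688/6213911 H=1024/1991] → run C
t=5: vr[B=1288704/523633 C=2709504/1304105 F=5234688/6213911 G=1024/1991 H=1024/1991] → run G
t=6: vr[B=1288704/523633 C=2709504/1304105 F=5234688/6213911 G=719616/408155 H=1024/1991] → run H
t=7: vr[B=1288704/523633 C=2709504/1304105 F=5234688/6213911 G=719616/408155 H=2381824/666985] → run F
t=8: vr[B=1288704/523633 C=2709504/1304105 F=7273472/6213911 G=719616/408155 H=2381824/666985] → run F
t=9: vr[B=1288704/523633 C=2709504/1304105 G=719616/408155 H=2381824/666985] → run G
t=10: vr[B=1288704/523633 C=2709504/1304105 H=2381824/666985] → run C
t=11: vr[B=1288704/523633 C=4748288/1304105 H=2381824/666985] → run B
t=12: vr[B=2308096/523633 C=4748288/1304105 H=2381824/666985] → run H
t=13: vr[B=2308096/523633 C=4748288/1304105 H=4420608/666985] → run C
t=14: vr[B=2308096/523633 H=4420608/666985] → run B
t=15: vr[B=3327488/523633 H=4420608/666985] → run B
t=16: vr[H=4420608/666985] → run H
t=17: vr[H=6459392/666985] → run H
t=18: vr[H=8498176/666985] → run H
t=19: (idle)
t=20: (idle)
t=21: (idle)
t=22: (idle)
t=23: (idle)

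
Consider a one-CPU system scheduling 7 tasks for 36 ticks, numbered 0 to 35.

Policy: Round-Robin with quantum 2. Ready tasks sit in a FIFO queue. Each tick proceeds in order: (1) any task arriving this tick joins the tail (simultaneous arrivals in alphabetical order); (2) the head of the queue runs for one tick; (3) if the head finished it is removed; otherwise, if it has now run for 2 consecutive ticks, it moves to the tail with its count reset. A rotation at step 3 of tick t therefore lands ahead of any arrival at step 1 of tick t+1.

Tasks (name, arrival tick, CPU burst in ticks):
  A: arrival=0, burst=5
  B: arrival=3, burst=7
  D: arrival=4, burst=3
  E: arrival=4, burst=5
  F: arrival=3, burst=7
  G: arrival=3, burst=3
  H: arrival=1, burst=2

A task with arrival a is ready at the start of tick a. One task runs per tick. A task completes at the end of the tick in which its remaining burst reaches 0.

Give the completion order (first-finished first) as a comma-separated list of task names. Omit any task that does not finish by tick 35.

t=0: queue=[A] q_used=0 → run A
t=1: queue=[A,H] q_used=1 → run A
t=2: queue=[H,A] q_used=0 → run H
t=3: queue=[H,A,B,F,G] q_used=1 → run H
t=4: queue=[A,B,F,G,D,E] q_used=0 → run A
t=5: queue=[A,B,F,G,D,E] q_used=1 → run A
t=6: queue=[B,F,G,D,E,A] q_used=0 → run B
t=7: queue=[B,F,G,D,E,A] q_used=1 → run B
t=8: queue=[F,G,D,E,A,B] q_used=0 → run F
t=9: queue=[F,G,D,E,A,B] q_used=1 → run F
t=10: queue=[G,D,E,A,B,F] q_used=0 → run G
t=11: queue=[G,D,E,A,B,F] q_used=1 → run G
t=12: queue=[D,E,A,B,F,G] q_used=0 → run D
t=13: queue=[D,E,A,B,F,G] q_used=1 → run D
t=14: queue=[E,A,B,F,G,D] q_used=0 → run E
t=15: queue=[E,A,B,F,G,D] q_used=1 → run E
t=16: queue=[A,B,F,G,D,E] q_used=0 → run A
t=17: queue=[B,F,G,D,E] q_used=0 → run B
t=18: queue=[B,F,G,D,E] q_used=1 → run B
t=19: queue=[F,G,D,E,B] q_used=0 → run F
t=20: queue=[F,G,D,E,B] q_used=1 → run F
t=21: queue=[G,D,E,B,F] q_used=0 → run G
t=22: queue=[D,E,B,F] q_used=0 → run D
t=23: queue=[E,B,F] q_used=0 → run E
t=24: queue=[E,B,F] q_used=1 → run E
t=25: queue=[B,F,E] q_used=0 → run B
t=26: queue=[B,F,E] q_used=1 → run B
t=27: queue=[F,E,B] q_used=0 → run F
t=28: queue=[F,E,B] q_used=1 → run F
t=29: queue=[E,B,F] q_used=0 → run E
t=30: queue=[B,F] q_used=0 → run B
t=31: queue=[F] q_used=0 → run F
t=32: (idle)
t=33: (idle)
t=34: (idle)
t=35: (idle)

completion order = H, A, G, D, E, B, F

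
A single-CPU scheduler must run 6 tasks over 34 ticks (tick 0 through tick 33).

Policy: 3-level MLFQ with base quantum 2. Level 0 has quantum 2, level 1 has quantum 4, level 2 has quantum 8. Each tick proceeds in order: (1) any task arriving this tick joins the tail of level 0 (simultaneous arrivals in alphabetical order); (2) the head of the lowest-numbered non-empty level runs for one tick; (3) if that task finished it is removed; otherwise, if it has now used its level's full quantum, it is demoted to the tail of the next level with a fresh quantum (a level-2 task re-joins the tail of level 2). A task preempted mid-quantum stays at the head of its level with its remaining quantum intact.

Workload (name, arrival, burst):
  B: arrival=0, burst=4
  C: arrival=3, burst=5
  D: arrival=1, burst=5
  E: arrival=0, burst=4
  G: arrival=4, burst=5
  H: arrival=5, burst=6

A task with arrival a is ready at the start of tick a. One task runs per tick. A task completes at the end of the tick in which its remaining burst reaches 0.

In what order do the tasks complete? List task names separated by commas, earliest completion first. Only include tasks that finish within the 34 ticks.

t=0: L0/L1/L2 = BE/-/- → run B
t=1: L0/L1/L2 = BED/-/- → run B
t=2: L0/L1/L2 = ED/B/- → run E
t=3: L0/L1/L2 = EDC/B/- → run E
t=4: L0/L1/L2 = DCG/BE/- → run D
t=5: L0/L1/L2 = DCGH/BE/- → run D
t=6: L0/L1/L2 = CGH/BED/- → run C
t=7: L0/L1/L2 = CGH/BED/- → run C
t=8: L0/L1/L2 = GH/BEDC/- → run G
t=9: L0/L1/L2 = GH/BEDC/- → run G
t=10: L0/L1/L2 = H/BEDCG/- → run H
t=11: L0/L1/L2 = H/BEDCG/- → run H
t=12: L0/L1/L2 = -/BEDCGH/- → run B
t=13: L0/L1/L2 = -/BEDCGH/- → run B
t=14: L0/L1/L2 = -/EDCGH/- → run E
t=15: L0/L1/L2 = -/EDCGH/- → run E
t=16: L0/L1/L2 = -/DCGH/- → run D
t=17: L0/L1/L2 = -/DCGH/- → run D
t=18: L0/L1/L2 = -/DCGH/- → run D
t=19: L0/L1/L2 = -/CGH/- → run C
t=20: L0/L1/L2 = -/CGH/- → run C
t=21: L0/L1/L2 = -/CGH/- → run C
t=22: L0/L1/L2 = -/GH/- → run G
t=23: L0/L1/L2 = -/GH/- → run G
t=24: L0/L1/L2 = -/GH/- → run G
t=25: L0/L1/L2 = -/H/- → run H
t=26: L0/L1/L2 = -/H/- → run H
t=27: L0/L1/L2 = -/H/- → run H
t=28: L0/L1/L2 = -/H/- → run H
t=29: (idle)
t=30: (idle)
t=31: (idle)
t=32: (idle)
t=33: (idle)

completion order = B, E, D, C, G, H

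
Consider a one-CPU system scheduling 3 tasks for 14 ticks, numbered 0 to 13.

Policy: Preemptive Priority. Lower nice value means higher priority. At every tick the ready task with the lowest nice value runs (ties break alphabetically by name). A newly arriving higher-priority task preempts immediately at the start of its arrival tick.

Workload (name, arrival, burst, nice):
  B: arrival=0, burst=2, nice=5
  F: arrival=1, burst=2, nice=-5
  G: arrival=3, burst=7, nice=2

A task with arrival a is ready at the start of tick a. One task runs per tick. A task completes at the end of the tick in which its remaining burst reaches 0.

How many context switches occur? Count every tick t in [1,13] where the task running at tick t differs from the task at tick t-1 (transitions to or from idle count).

context switches = 4

t=0: ready={B} → run B
t=1: ready={B,F} → run F
t=2: ready={B,F} → run F
t=3: ready={B,G} → run G
t=4: ready={B,G} → run G
t=5: ready={B,G} → run G
t=6: ready={B,G} → run G
t=7: ready={B,G} → run G
t=8: ready={B,G} → run G
t=9: ready={B,G} → run G
t=10: ready={B} → run B
t=11: (idle)
t=12: (idle)
t=13: (idle)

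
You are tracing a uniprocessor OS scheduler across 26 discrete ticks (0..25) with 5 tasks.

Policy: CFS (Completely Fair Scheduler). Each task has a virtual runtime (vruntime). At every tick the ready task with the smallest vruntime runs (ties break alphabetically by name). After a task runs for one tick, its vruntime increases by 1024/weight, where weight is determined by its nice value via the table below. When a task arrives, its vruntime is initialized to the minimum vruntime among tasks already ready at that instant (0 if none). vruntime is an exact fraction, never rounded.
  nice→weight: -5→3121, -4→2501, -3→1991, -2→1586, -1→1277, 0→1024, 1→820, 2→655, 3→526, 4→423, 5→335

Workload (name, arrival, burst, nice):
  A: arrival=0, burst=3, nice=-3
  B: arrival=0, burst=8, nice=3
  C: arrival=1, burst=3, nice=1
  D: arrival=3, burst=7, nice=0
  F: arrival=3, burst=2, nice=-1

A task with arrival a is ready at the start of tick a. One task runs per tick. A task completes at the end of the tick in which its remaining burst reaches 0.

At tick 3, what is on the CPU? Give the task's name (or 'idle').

running at tick 3 = A

t=0: vr[A=0 B=0] → run A
t=1: vr[A=1024/1991 B=0 C=0] → run B
t=2: vr[A=1024/1991 B=512/263 C=0] → run C
t=3: vr[A=1024/1991 B=512/263 C=256/205 D=1024/1991 F=1024/1991] → run A
t=4: vr[A=2048/1991 B=512/263 C=256/205 D=1024/1991 F=1024/1991] → run D
t=5: vr[A=2048/1991 B=512/263 C=256/205 D=3015/1991 F=1024/1991] → run F
t=6: vr[A=2048/1991 B=512/263 C=256/205 D=3015/1991 F=3346432/2542507] → run A
t=7: vr[B=512/263 C=256/205 D=3015/1991 F=3346432/2542507] → run C
t=8: vr[B=512/263 C=512/205 D=3015/1991 F=3346432/2542507] → run F
t=9: vr[B=512/263 C=512/205 D=3015/1991] → run D
t=10: vr[B=512/263 C=512/205 D=5006/1991] → run B
t=11: vr[B=1024/263 C=512/205 D=5006/1991] → run C
t=12: vr[B=1024/263 D=5006/1991] → run D
t=13: vr[B=1024/263 D=6997/1991] → run D
t=14: vr[B=1024/263 D=8988/1991] → run B
t=15: vr[B=1536/263 D=8988/1991] → run D
t=16: vr[B=1536/263 D=10979/1991] → run D
t=17: vr[B=1536/263 D=12970/1991] → run B
t=18: vr[B=2048/263 D=12970/1991] → run D
t=19: vr[B=2048/263] → run B
t=20: vr[B=2560/263] → run B
t=21: vr[B=3072/263] → run B
t=22: vr[B=3584/263] → run B
t=23: (idle)
t=24: (idle)
t=25: (idle)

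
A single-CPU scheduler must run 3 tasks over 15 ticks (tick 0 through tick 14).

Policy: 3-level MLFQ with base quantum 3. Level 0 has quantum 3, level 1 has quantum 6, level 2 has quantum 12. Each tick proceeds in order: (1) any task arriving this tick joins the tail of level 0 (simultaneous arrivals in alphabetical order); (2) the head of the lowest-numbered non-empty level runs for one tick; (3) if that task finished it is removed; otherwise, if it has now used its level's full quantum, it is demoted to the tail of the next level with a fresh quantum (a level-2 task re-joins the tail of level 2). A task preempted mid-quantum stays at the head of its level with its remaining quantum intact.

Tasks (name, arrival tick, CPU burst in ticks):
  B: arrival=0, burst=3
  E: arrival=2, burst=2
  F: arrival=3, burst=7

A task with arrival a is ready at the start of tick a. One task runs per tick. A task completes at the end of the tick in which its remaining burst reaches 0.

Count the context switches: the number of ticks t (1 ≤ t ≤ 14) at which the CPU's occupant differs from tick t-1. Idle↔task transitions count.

context switches = 3

t=0: L0/L1/L2 = B/-/- → run B
t=1: L0/L1/L2 = B/-/- → run B
t=2: L0/L1/L2 = BE/-/- → run B
t=3: L0/L1/L2 = EF/-/- → run E
t=4: L0/L1/L2 = EF/-/- → run E
t=5: L0/L1/L2 = F/-/- → run F
t=6: L0/L1/L2 = F/-/- → run F
t=7: L0/L1/L2 = F/-/- → run F
t=8: L0/L1/L2 = -/F/- → run F
t=9: L0/L1/L2 = -/F/- → run F
t=10: L0/L1/L2 = -/F/- → run F
t=11: L0/L1/L2 = -/F/- → run F
t=12: (idle)
t=13: (idle)
t=14: (idle)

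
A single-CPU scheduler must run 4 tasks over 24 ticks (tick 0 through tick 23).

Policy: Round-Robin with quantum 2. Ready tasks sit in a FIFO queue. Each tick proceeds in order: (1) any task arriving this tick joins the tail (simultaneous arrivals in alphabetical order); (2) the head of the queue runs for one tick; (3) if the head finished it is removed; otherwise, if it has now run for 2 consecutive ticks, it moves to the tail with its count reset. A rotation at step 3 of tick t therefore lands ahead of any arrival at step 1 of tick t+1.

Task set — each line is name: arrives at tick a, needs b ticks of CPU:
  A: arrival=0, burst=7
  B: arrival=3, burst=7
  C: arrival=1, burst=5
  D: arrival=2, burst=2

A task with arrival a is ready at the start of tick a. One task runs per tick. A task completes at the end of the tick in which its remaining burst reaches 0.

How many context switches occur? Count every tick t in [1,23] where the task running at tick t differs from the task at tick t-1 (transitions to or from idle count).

t=0: queue=[A] q_used=0 → run A
t=1: queue=[A,C] q_used=1 → run A
t=2: queue=[C,A,D] q_used=0 → run C
t=3: queue=[C,A,D,B] q_used=1 → run C
t=4: queue=[A,D,B,C] q_used=0 → run A
t=5: queue=[A,D,B,C] q_used=1 → run A
t=6: queue=[D,B,C,A] q_used=0 → run D
t=7: queue=[D,B,C,A] q_used=1 → run D
t=8: queue=[B,C,A] q_used=0 → run B
t=9: queue=[B,C,A] q_used=1 → run B
t=10: queue=[C,A,B] q_used=0 → run C
t=11: queue=[C,A,B] q_used=1 → run C
t=12: queue=[A,B,C] q_used=0 → run A
t=13: queue=[A,B,C] q_used=1 → run A
t=14: queue=[B,C,A] q_used=0 → run B
t=15: queue=[B,C,A] q_used=1 → run B
t=16: queue=[C,A,B] q_used=0 → run C
t=17: queue=[A,B] q_used=0 → run A
t=18: queue=[B] q_used=0 → run B
t=19: queue=[B] q_used=1 → run B
t=20: queue=[B] q_used=0 → run B
t=21: (idle)
t=22: (idle)
t=23: (idle)

context switches = 11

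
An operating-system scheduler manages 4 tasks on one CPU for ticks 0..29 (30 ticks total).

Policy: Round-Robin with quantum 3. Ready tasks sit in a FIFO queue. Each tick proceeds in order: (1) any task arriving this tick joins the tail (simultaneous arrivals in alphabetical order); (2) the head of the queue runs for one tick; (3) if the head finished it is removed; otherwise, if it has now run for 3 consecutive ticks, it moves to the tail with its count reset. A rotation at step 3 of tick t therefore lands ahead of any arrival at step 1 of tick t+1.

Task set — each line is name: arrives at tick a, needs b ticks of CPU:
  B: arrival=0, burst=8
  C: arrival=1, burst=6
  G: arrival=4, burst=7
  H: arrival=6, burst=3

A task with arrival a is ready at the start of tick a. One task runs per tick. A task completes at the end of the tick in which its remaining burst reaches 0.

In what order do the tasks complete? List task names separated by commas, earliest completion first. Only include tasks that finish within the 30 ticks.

completion order = C, H, B, G

t=0: queue=[B] q_used=0 → run B
t=1: queue=[B,C] q_used=1 → run B
t=2: queue=[B,C] q_used=2 → run B
t=3: queue=[C,B] q_used=0 → run C
t=4: queue=[C,B,G] q_used=1 → run C
t=5: queue=[C,B,G] q_used=2 → run C
t=6: queue=[B,G,C,H] q_used=0 → run B
t=7: queue=[B,G,C,H] q_used=1 → run B
t=8: queue=[B,G,C,H] q_used=2 → run B
t=9: queue=[G,C,H,B] q_used=0 → run G
t=10: queue=[G,C,H,B] q_used=1 → run G
t=11: queue=[G,C,H,B] q_used=2 → run G
t=12: queue=[C,H,B,G] q_used=0 → run C
t=13: queue=[C,H,B,G] q_used=1 → run C
t=14: queue=[C,H,B,G] q_used=2 → run C
t=15: queue=[H,B,G] q_used=0 → run H
t=16: queue=[H,B,G] q_used=1 → run H
t=17: queue=[H,B,G] q_used=2 → run H
t=18: queue=[B,G] q_used=0 → run B
t=19: queue=[B,G] q_used=1 → run B
t=20: queue=[G] q_used=0 → run G
t=21: queue=[G] q_used=1 → run G
t=22: queue=[G] q_used=2 → run G
t=23: queue=[G] q_used=0 → run G
t=24: (idle)
t=25: (idle)
t=26: (idle)
t=27: (idle)
t=28: (idle)
t=29: (idle)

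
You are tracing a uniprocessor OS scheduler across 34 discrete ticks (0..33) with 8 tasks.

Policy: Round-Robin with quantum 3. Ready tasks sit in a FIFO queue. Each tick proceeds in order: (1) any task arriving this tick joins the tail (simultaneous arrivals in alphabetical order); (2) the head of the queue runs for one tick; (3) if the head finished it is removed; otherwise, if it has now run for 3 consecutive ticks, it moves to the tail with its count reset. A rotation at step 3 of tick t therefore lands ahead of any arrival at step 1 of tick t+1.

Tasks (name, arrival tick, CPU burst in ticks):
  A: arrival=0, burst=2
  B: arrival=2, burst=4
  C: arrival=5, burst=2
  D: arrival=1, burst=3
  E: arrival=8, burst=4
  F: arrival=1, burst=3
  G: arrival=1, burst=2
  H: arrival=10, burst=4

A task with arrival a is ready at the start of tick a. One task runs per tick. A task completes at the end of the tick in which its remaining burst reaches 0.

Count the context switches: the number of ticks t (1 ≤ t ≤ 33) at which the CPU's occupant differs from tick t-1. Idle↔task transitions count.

context switches = 11

t=0: queue=[A] q_used=0 → run A
t=1: queue=[A,D,F,G] q_used=1 → run A
t=2: queue=[D,F,G,B] q_used=0 → run D
t=3: queue=[D,F,G,B] q_used=1 → run D
t=4: queue=[D,F,G,B] q_used=2 → run D
t=5: queue=[F,G,B,C] q_used=0 → run F
t=6: queue=[F,G,B,C] q_used=1 → run F
t=7: queue=[F,G,B,C] q_used=2 → run F
t=8: queue=[G,B,C,E] q_used=0 → run G
t=9: queue=[G,B,C,E] q_used=1 → run G
t=10: queue=[B,C,E,H] q_used=0 → run B
t=11: queue=[B,C,E,H] q_used=1 → run B
t=12: queue=[B,C,E,H] q_used=2 → run B
t=13: queue=[C,E,H,B] q_used=0 → run C
t=14: queue=[C,E,H,B] q_used=1 → run C
t=15: queue=[E,H,B] q_used=0 → run E
t=16: queue=[E,H,B] q_used=1 → run E
t=17: queue=[E,H,B] q_used=2 → run E
t=18: queue=[H,B,E] q_used=0 → run H
t=19: queue=[H,B,E] q_used=1 → run H
t=20: queue=[H,B,E] q_used=2 → run H
t=21: queue=[B,E,H] q_used=0 → run B
t=22: queue=[E,H] q_used=0 → run E
t=23: queue=[H] q_used=0 → run H
t=24: (idle)
t=25: (idle)
t=26: (idle)
t=27: (idle)
t=28: (idle)
t=29: (idle)
t=30: (idle)
t=31: (idle)
t=32: (idle)
t=33: (idle)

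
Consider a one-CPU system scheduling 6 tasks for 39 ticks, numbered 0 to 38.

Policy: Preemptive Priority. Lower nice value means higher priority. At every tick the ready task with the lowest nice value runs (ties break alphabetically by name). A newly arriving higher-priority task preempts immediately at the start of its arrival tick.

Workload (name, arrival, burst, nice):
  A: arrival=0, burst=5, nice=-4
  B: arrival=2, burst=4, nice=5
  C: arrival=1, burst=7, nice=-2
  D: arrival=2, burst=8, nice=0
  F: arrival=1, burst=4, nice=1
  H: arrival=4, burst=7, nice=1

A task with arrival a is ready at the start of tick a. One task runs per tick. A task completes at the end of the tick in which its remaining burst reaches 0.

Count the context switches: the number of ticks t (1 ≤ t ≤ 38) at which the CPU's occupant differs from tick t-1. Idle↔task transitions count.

t=0: ready={A} → run A
t=1: ready={A,C,F} → run A
t=2: ready={A,B,C,D,F} → run A
t=3: ready={A,B,C,D,F} → run A
t=4: ready={A,B,C,D,F,H} → run A
t=5: ready={B,C,D,F,H} → run C
t=6: ready={B,C,D,F,H} → run C
t=7: ready={B,C,D,F,H} → run C
t=8: ready={B,C,D,F,H} → run C
t=9: ready={B,C,D,F,H} → run C
t=10: ready={B,C,D,F,H} → run C
t=11: ready={B,C,D,F,H} → run C
t=12: ready={B,D,F,H} → run D
t=13: ready={B,D,F,H} → run D
t=14: ready={B,D,F,H} → run D
t=15: ready={B,D,F,H} → run D
t=16: ready={B,D,F,H} → run D
t=17: ready={B,D,F,H} → run D
t=18: ready={B,D,F,H} → run D
t=19: ready={B,D,F,H} → run D
t=20: ready={B,F,H} → run F
t=21: ready={B,F,H} → run F
t=22: ready={B,F,H} → run F
t=23: ready={B,F,H} → run F
t=24: ready={B,H} → run H
t=25: ready={B,H} → run H
t=26: ready={B,H} → run H
t=27: ready={B,H} → run H
t=28: ready={B,H} → run H
t=29: ready={B,H} → run H
t=30: ready={B,H} → run H
t=31: ready={B} → run B
t=32: ready={B} → run B
t=33: ready={B} → run B
t=34: ready={B} → run B
t=35: (idle)
t=36: (idle)
t=37: (idle)
t=38: (idle)

context switches = 6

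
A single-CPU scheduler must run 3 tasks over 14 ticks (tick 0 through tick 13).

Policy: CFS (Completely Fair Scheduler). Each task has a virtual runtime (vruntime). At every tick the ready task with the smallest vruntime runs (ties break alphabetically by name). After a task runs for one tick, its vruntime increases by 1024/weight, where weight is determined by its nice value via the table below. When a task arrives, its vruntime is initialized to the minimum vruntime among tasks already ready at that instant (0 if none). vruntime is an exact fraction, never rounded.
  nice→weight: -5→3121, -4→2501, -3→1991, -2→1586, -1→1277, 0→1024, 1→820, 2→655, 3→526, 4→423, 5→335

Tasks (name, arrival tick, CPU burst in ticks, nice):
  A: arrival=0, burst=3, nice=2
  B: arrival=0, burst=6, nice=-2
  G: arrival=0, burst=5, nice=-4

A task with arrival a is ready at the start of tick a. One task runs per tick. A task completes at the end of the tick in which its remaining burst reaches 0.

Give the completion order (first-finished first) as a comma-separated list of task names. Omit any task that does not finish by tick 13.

completion order = G, A, B

t=0: vr[A=0 B=0 G=0] → run A
t=1: vr[A=1024/655 B=0 G=0] → run B
t=2: vr[A=1024/655 B=512/793 G=0] → run G
t=3: vr[A=1024/655 B=512/793 G=1024/2501] → run G
t=4: vr[A=1024/655 B=512/793 G=2048/2501] → run B
t=5: vr[A=1024/655 B=1024/793 G=2048/2501] → run G
t=6: vr[A=1024/655 B=1024/793 G=3072/2501] → run G
t=7: vr[A=1024/655 B=1024/793 G=4096/2501] → run B
t=8: vr[A=1024/655 B=1536/793 G=4096/2501] → run A
t=9: vr[A=2048/655 B=1536/793 G=4096/2501] → run G
t=10: vr[A=2048/655 B=1536/793] → run B
t=11: vr[A=2048/655 B=2048/793] → run B
t=12: vr[A=2048/655 B=2560/793] → run A
t=13: vr[B=2560/793] → run B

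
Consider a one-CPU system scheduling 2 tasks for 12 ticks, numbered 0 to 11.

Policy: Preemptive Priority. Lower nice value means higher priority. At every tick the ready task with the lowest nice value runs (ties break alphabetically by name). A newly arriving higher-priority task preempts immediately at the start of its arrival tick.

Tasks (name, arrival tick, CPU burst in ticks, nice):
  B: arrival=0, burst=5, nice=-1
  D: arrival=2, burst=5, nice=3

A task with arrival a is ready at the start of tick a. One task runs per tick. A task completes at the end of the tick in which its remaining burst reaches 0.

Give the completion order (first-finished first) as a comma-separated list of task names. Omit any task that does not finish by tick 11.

t=0: ready={B} → run B
t=1: ready={B} → run B
t=2: ready={B,D} → run B
t=3: ready={B,D} → run B
t=4: ready={B,D} → run B
t=5: ready={D} → run D
t=6: ready={D} → run D
t=7: ready={D} → run D
t=8: ready={D} → run D
t=9: ready={D} → run D
t=10: (idle)
t=11: (idle)

completion order = B, D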